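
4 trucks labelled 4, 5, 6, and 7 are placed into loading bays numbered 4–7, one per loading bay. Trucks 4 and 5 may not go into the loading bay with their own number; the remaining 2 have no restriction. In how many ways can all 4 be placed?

14

Let Aᵢ (for i ∈ {4, 5}) be the placements that put truck i in its forbidden loading bay. Any j of these fix j positions, leaving (4−j)! ways to fill the rest, and there are C(2,j) ways to pick which j.
By inclusion–exclusion, the number of valid placements is Σ_{j=0}^{2} (−1)^j C(2,j)·(4−j)!.
Computing: 24 − 12 + 2 = 14.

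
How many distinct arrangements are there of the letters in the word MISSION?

1260

Letter multiplicities in MISSION: I×2, M×1, N×1, O×1, S×2.
Dividing 7! = 5040 by 2!·2! = 4 for the repeated letters gives 1260.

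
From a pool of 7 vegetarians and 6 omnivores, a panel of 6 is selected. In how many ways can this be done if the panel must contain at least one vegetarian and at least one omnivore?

1708

Total 6-person selections from all 13: C(13,6) = 1716.
Selections missing a whole group: no vegetarians → C(6,6) = 1; no omnivores → C(7,6) = 7.
Both groups omitted at once is impossible, so 1716 − 8 = 1708.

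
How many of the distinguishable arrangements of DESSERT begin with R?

180

Fix R in the first position and arrange the remaining 6 letters.
Those 6 letters have E appearing twice and S appearing twice, giving (6)!/(2!·2!) = 180.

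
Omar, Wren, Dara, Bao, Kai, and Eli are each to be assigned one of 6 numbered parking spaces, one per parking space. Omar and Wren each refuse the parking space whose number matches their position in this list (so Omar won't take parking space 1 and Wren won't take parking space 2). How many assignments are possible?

504

Let Aᵢ (for i ∈ {1, 2}) be the placements that put person i in their forbidden parking space. Any j of these fix j positions, leaving (6−j)! ways to fill the rest, and there are C(2,j) ways to pick which j.
By inclusion–exclusion, the number of valid placements is Σ_{j=0}^{2} (−1)^j C(2,j)·(6−j)!.
Computing: 720 − 240 + 24 = 504.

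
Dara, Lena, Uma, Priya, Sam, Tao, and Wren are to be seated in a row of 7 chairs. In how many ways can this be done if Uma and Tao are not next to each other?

There are 7! = 5040 arrangements in all. If Uma and Tao are adjacent, merging them into one block gives 2·(6)! = 1440 arrangements.
Complementary counting: 5040 − 1440 = 3600.

3600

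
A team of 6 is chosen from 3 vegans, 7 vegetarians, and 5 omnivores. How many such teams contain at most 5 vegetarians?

Split by how many vegetarians are chosen (0 through 5).
Sum: C(7,0)·C(8,6) + C(7,1)·C(8,5) + C(7,2)·C(8,4) + C(7,3)·C(8,3) + C(7,4)·C(8,2) + C(7,5)·C(8,1) = 28 + 392 + 1470 + 1960 + 980 + 168 = 4998.

4998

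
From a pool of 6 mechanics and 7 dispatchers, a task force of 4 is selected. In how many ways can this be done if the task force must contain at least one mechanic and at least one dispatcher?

With no constraint there are C(13,4) = 715 possible selections.
Subtract selections that omit an entire group: no mechanics → C(7,4) = 35; no dispatchers → C(6,4) = 15.
Both groups omitted at once is impossible, so 715 − 50 = 665.

665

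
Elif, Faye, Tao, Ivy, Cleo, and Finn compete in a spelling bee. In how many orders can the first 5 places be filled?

720

There are 6 choices for 1st place, 5 for 2nd, and so on down to 2 for position 5.
That gives 6 × 5 × 4 × 3 × 2 = 720.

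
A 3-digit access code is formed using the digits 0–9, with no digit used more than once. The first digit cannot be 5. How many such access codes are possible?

The first digit has 10−1 = 9 choices (anything except 5).
The remaining 2 digits are filled from the other 9 symbols without repetition: 9 × 8 = 72.
Total: 9 × 72 = 648.

648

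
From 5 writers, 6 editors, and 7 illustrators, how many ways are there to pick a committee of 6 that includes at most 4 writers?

Split by how many writers are chosen (0 through 4).
Sum: C(5,0)·C(13,6) + C(5,1)·C(13,5) + C(5,2)·C(13,4) + C(5,3)·C(13,3) + C(5,4)·C(13,2) = 1716 + 6435 + 7150 + 2860 + 390 = 18551.

18551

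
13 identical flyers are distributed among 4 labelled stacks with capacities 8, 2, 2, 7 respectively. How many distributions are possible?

Without the upper bounds there are C(16,3) = 560 ways to split 13 among 4 stacks.
Subtract solutions that violate a single cap (substitute x_i' = x_i − (cap_i+1)): x_1 ≥ 9 gives C(7,3) = 35; x_2 ≥ 3 gives C(13,3) = 286; x_3 ≥ 3 gives C(13,3) = 286; x_4 ≥ 8 gives C(8,3) = 56. Together 663.
Add back pairs where two caps are both exceeded: 4 + 4 + 0 + 120 + 10 + 10 = 148.
By inclusion–exclusion the count is 560 − 663 + 148 = 45.

45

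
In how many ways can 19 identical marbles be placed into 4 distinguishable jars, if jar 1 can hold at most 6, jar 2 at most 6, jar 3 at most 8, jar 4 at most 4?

By stars and bars, unrestricted non-negative solutions to x_1+…+x_4 = 19 number C(19+3,3) = 1540.
Subtract solutions that violate a single cap (substitute x_i' = x_i − (cap_i+1)): x_1 ≥ 7 gives C(15,3) = 455; x_2 ≥ 7 gives C(15,3) = 455; x_3 ≥ 9 gives C(13,3) = 286; x_4 ≥ 5 gives C(17,3) = 680. Together 1876.
Add back pairs where two caps are both exceeded: 56 + 20 + 120 + 20 + 120 + 56 = 392.
Subtract triples: 0 + 1 + 0 + 0 = 1.
By inclusion–exclusion the count is 1540 − 1876 + 392 − 1 = 55.

55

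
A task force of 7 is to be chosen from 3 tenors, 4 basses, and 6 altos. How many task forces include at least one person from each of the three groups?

With no constraint there are C(13,7) = 1716 possible selections.
Selections missing a whole group: no tenors → C(10,7) = 120; no basses → C(9,7) = 36; no altos → C(7,7) = 1.
Add back selections omitting two groups (i.e. drawn from a single group): C(3,7) + C(4,7) + C(6,7) = 0.
By inclusion–exclusion: 1716 − 157 + 0 = 1559.

1559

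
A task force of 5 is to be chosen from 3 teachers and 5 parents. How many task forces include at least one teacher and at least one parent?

55

Unrestricted: C(8,5) = 56 ways to pick any 5 of the 8.
Subtract selections that omit an entire group: no teachers → C(5,5) = 1; no parents → C(3,5) = 0.
Both groups omitted at once is impossible, so 56 − 1 = 55.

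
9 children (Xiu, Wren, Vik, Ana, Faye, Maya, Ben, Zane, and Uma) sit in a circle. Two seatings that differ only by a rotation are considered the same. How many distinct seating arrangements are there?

40320

Around a circle, 9 distinct people have 9!/9 = (8)! = 40320 rotationally distinct seatings.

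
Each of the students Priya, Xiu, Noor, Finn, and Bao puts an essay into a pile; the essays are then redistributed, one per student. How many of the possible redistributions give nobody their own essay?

44

Let Aᵢ be the assignments in which student i gets their own essay. We want the size of the complement of A₁∪…∪A_5.
By inclusion–exclusion this is Σ_{j=0}^{5} (−1)^j C(5,j)·(5−j)!.
Computing: 120 − 120 + 60 − 20 + 5 − 1 = 44.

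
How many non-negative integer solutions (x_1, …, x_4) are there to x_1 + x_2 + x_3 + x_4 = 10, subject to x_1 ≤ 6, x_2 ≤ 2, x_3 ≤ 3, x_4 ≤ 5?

53

By stars and bars, unrestricted non-negative solutions to x_1+…+x_4 = 10 number C(10+3,3) = 286.
Subtract solutions that violate a single cap (substitute x_i' = x_i − (cap_i+1)): x_1 ≥ 7 gives C(6,3) = 20; x_2 ≥ 3 gives C(10,3) = 120; x_3 ≥ 4 gives C(9,3) = 84; x_4 ≥ 6 gives C(7,3) = 35. Together 259.
Add back pairs where two caps are both exceeded: 1 + 0 + 0 + 20 + 4 + 1 = 26.
By inclusion–exclusion the count is 286 − 259 + 26 = 53.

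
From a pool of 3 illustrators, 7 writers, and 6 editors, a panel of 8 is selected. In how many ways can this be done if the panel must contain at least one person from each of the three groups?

11529

With no constraint there are C(16,8) = 12870 possible selections.
Subtract selections that omit an entire group: no illustrators → C(13,8) = 1287; no writers → C(9,8) = 9; no editors → C(10,8) = 45.
Add back selections omitting two groups (i.e. drawn from a single group): C(3,8) + C(7,8) + C(6,8) = 0.
By inclusion–exclusion: 12870 − 1341 + 0 = 11529.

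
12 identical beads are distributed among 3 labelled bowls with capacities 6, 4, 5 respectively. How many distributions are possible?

By stars and bars, unrestricted non-negative solutions to x_1+…+x_3 = 12 number C(12+2,2) = 91.
Subtract solutions that violate a single cap (substitute x_i' = x_i − (cap_i+1)): x_1 ≥ 7 gives C(7,2) = 21; x_2 ≥ 5 gives C(9,2) = 36; x_3 ≥ 6 gives C(8,2) = 28. Together 85.
Add back pairs where two caps are both exceeded: 1 + 0 + 3 = 4.
By inclusion–exclusion the count is 91 − 85 + 4 = 10.

10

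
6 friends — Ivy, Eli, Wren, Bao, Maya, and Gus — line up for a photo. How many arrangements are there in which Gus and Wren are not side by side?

480

There are 6! = 720 arrangements in all. If Gus and Wren are adjacent, merging them into one block gives 2·(5)! = 240 arrangements.
So 720 − 240 = 480 arrangements keep them apart.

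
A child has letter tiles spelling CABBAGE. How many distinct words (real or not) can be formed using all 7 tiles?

Letter multiplicities in CABBAGE: A×2, B×2, C×1, E×1, G×1.
So there are 7! / (2!·2!) = 1260 distinguishable arrangements.

1260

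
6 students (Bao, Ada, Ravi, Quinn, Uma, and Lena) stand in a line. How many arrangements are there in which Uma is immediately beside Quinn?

240

Place the 4 others and the Uma-Quinn pair as 5 objects in a line; the pair has 2 internal arrangements.
So the count is 2·(5)! = 240.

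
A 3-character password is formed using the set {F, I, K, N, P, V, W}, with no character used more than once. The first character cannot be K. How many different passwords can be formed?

The first character has 7−1 = 6 choices (anything except K).
The remaining 2 characters are filled from the other 6 symbols without repetition: 6 × 5 = 30.
Total: 6 × 30 = 180.

180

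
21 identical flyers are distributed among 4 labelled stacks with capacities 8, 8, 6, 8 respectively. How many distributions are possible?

207

Ignoring the caps, the number of non-negative solutions to x_1+…+x_4 = 21 is C(24,3) = 2024.
Subtract solutions that violate a single cap (substitute x_i' = x_i − (cap_i+1)): x_1 ≥ 9 gives C(15,3) = 455; x_2 ≥ 9 gives C(15,3) = 455; x_3 ≥ 7 gives C(17,3) = 680; x_4 ≥ 9 gives C(15,3) = 455. Together 2045.
Add back pairs where two caps are both exceeded: 20 + 56 + 20 + 56 + 20 + 56 = 228.
By inclusion–exclusion the count is 2024 − 2045 + 228 = 207.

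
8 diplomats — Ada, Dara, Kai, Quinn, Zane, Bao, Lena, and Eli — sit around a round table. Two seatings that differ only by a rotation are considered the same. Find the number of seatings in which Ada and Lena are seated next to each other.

1440

Glue Ada and Lena into a block (2 internal orders). Seating 7 units around a circle gives (6)! arrangements.
So 2 × (6)! = 2 × 720 = 1440.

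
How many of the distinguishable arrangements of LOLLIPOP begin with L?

Fix L in the first position and arrange the remaining 7 letters.
Those 7 letters have L appearing twice, O appearing twice, and P appearing twice, giving (7)!/(2!·2!·2!) = 630.

630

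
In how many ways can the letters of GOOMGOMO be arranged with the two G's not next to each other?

Total arrangements of GOOMGOMO: 8!/(4!·2!·2!) = 420.
Arrangements with the G's together: treat GG as one letter, giving (7)!/(4!·2!) = 105.
Subtracting, 420 − 105 = 315 arrangements keep the G's apart.

315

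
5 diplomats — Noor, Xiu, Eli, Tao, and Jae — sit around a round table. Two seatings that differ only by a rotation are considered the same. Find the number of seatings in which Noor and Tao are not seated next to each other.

All circular seatings of 5 people number (4)! = 24.
Seatings with Noor beside Tao: treat them as a block with 2 internal orders, giving 2 × (3)! = 12.
Subtracting, 24 − 12 = 12.

12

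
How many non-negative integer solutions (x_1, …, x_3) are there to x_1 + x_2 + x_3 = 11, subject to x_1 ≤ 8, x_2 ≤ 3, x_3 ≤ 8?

30

Without the upper bounds there are C(13,2) = 78 ways to split 11 among 3 variables.
Subtract solutions that violate a single cap (substitute x_i' = x_i − (cap_i+1)): x_1 ≥ 9 gives C(4,2) = 6; x_2 ≥ 4 gives C(9,2) = 36; x_3 ≥ 9 gives C(4,2) = 6. Together 48.
No two caps can be exceeded simultaneously, so the pair terms are all 0.
By inclusion–exclusion the count is 78 − 48 + 0 = 30.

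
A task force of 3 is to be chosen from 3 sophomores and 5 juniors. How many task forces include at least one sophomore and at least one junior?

With no constraint there are C(8,3) = 56 possible selections.
Selections missing a whole group: no sophomores → C(5,3) = 10; no juniors → C(3,3) = 1.
Both groups omitted at once is impossible, so 56 − 11 = 45.

45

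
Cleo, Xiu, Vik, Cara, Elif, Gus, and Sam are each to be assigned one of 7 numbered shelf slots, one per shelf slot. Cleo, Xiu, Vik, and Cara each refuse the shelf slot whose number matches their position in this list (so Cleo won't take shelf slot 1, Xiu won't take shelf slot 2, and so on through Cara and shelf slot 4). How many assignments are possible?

2790

Let Aᵢ (for 1 ≤ i ≤ 4) be the placements that put person i in their forbidden shelf slot. Any j of these fix j positions, leaving (7−j)! ways to fill the rest, and there are C(4,j) ways to pick which j.
By inclusion–exclusion, the number of valid placements is Σ_{j=0}^{4} (−1)^j C(4,j)·(7−j)!.
Computing: 5040 − 2880 + 720 − 96 + 6 = 2790.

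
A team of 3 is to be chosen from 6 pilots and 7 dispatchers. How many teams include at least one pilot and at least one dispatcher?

Total 3-person selections from all 13: C(13,3) = 286.
Selections missing a whole group: no pilots → C(7,3) = 35; no dispatchers → C(6,3) = 20.
Both groups omitted at once is impossible, so 286 − 55 = 231.

231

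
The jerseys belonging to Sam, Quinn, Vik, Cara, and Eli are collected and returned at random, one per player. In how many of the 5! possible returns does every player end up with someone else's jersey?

44

This is the derangement count D_5: permutations of 5 items with no fixed point.
By inclusion–exclusion this is Σ_{j=0}^{5} (−1)^j C(5,j)·(5−j)!.
Computing: 120 − 120 + 60 − 20 + 5 − 1 = 44.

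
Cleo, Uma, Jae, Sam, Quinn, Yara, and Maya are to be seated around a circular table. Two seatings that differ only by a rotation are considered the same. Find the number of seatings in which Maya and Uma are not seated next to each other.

All circular seatings of 7 people number (6)! = 720.
Seatings with Maya beside Uma: treat them as a block with 2 internal orders, giving 2 × (5)! = 240.
Subtracting, 720 − 240 = 480.

480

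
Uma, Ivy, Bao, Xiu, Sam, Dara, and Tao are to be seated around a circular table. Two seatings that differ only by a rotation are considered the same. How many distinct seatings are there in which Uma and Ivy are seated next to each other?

Treat {Uma, Ivy} as one unit (2 internal orders) and seat the resulting 6 units around the table: (5)! circular arrangements.
So 2 × (5)! = 2 × 120 = 240.

240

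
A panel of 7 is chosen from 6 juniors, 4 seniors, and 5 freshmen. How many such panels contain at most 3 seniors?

6270

Split by how many seniors are chosen (0 through 3).
Sum: C(4,0)·C(11,7) + C(4,1)·C(11,6) + C(4,2)·C(11,5) + C(4,3)·C(11,4) = 330 + 1848 + 2772 + 1320 = 6270.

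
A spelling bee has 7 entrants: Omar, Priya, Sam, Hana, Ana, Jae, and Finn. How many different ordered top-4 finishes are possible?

There are 7 choices for 1st place, 6 for 2nd, and so on down to 4 for position 4.
That gives 7 × 6 × 5 × 4 = 840.

840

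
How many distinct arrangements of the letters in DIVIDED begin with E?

Fix E in the first position and arrange the remaining 6 letters.
Those 6 letters have D appearing 3 times and I appearing twice, giving (6)!/(3!·2!) = 60.

60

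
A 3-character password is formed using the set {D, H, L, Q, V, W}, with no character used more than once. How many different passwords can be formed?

With no repetition, fill the 3 characters in order: 6 choices, then 5, down to 4.
6 × 5 × 4 = 120.

120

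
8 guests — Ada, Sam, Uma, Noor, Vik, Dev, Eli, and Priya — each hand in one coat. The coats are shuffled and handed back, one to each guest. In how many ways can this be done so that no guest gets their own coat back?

14833

This is the derangement count D_8: permutations of 8 items with no fixed point.
By inclusion–exclusion this is Σ_{j=0}^{8} (−1)^j C(8,j)·(8−j)!.
Computing: 40320 − 40320 + 20160 − 6720 + 1680 − 336 + 56 − 8 + 1 = 14833.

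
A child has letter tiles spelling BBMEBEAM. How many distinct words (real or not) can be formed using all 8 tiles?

Letter multiplicities in BBMEBEAM: A×1, B×3, E×2, M×2.
The number of distinct arrangements is 8!/(3!·2!·2!) = 40320/24 = 1680.

1680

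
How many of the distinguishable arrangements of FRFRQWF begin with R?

Fix R in the first position and arrange the remaining 6 letters.
Those 6 letters have F appearing 3 times, giving (6)!/(3!) = 120.

120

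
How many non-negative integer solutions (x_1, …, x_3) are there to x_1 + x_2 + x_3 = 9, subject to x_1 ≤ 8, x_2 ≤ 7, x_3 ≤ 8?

50

By stars and bars, unrestricted non-negative solutions to x_1+…+x_3 = 9 number C(9+2,2) = 55.
Subtract solutions that violate a single cap (substitute x_i' = x_i − (cap_i+1)): x_1 ≥ 9 gives C(2,2) = 1; x_2 ≥ 8 gives C(3,2) = 3; x_3 ≥ 9 gives C(2,2) = 1. Together 5.
No two caps can be exceeded simultaneously, so the pair terms are all 0.
By inclusion–exclusion the count is 55 − 5 + 0 = 50.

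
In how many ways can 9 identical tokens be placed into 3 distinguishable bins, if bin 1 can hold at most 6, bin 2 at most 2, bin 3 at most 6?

15

Ignoring the caps, the number of non-negative solutions to x_1+…+x_3 = 9 is C(11,2) = 55.
Subtract solutions that violate a single cap (substitute x_i' = x_i − (cap_i+1)): x_1 ≥ 7 gives C(4,2) = 6; x_2 ≥ 3 gives C(8,2) = 28; x_3 ≥ 7 gives C(4,2) = 6. Together 40.
No two caps can be exceeded simultaneously, so the pair terms are all 0.
By inclusion–exclusion the count is 55 − 40 + 0 = 15.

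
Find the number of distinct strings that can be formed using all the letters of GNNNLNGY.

840

GNNNLNGY has 8 letters with G appearing twice and N appearing 4 times.
The number of distinct arrangements is 8!/(4!·2!) = 40320/48 = 840.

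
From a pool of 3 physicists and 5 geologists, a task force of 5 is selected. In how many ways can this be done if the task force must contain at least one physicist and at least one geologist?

55

Total 5-person selections from all 8: C(8,5) = 56.
Selections missing a whole group: no physicists → C(5,5) = 1; no geologists → C(3,5) = 0.
Both groups omitted at once is impossible, so 56 − 1 = 55.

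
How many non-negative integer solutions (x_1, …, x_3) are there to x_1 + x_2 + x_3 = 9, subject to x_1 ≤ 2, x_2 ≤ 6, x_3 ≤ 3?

6

Without the upper bounds there are C(11,2) = 55 ways to split 9 among 3 variables.
Subtract solutions that violate a single cap (substitute x_i' = x_i − (cap_i+1)): x_1 ≥ 3 gives C(8,2) = 28; x_2 ≥ 7 gives C(4,2) = 6; x_3 ≥ 4 gives C(7,2) = 21. Together 55.
Add back pairs where two caps are both exceeded: 0 + 6 + 0 = 6.
By inclusion–exclusion the count is 55 − 55 + 6 = 6.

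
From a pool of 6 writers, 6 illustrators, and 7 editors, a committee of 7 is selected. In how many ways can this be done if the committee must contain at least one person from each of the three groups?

46165

With no constraint there are C(19,7) = 50388 possible selections.
Subtract selections that omit an entire group: no writers → C(13,7) = 1716; no illustrators → C(13,7) = 1716; no editors → C(12,7) = 792.
Add back selections omitting two groups (i.e. drawn from a single group): C(6,7) + C(6,7) + C(7,7) = 1.
By inclusion–exclusion: 50388 − 4224 + 1 = 46165.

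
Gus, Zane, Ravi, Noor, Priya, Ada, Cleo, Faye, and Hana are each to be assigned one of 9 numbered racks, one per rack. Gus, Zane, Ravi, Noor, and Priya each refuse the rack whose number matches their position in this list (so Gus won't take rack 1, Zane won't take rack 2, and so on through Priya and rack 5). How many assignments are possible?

205056

Let Aᵢ (for 1 ≤ i ≤ 5) be the placements that put person i in their forbidden rack. Any j of these fix j positions, leaving (9−j)! ways to fill the rest, and there are C(5,j) ways to pick which j.
By inclusion–exclusion, the number of valid placements is Σ_{j=0}^{5} (−1)^j C(5,j)·(9−j)!.
Computing: 362880 − 201600 + 50400 − 7200 + 600 − 24 = 205056.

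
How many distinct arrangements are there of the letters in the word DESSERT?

DESSERT has 7 letters with E appearing twice and S appearing twice.
The number of distinct arrangements is 7!/(2!·2!) = 5040/4 = 1260.

1260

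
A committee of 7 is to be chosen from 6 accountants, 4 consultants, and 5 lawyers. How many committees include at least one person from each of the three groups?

5949

With no constraint there are C(15,7) = 6435 possible selections.
Selections missing a whole group: no accountants → C(9,7) = 36; no consultants → C(11,7) = 330; no lawyers → C(10,7) = 120.
Add back selections omitting two groups (i.e. drawn from a single group): C(6,7) + C(4,7) + C(5,7) = 0.
By inclusion–exclusion: 6435 − 486 + 0 = 5949.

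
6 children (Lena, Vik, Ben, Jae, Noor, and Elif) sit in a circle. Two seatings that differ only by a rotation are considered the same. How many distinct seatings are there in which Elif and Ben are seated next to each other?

48

Glue Elif and Ben into a block (2 internal orders). Seating 5 units around a circle gives (4)! arrangements.
So 2 × (4)! = 2 × 24 = 48.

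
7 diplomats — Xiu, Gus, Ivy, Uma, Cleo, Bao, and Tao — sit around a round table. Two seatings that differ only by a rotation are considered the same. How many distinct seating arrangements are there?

720

Seat Xiu anywhere (absorbing the rotational symmetry), then permute the other 6: (6)! = 720.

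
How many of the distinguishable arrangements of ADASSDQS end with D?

Fix D in the last position and arrange the remaining 7 letters.
Those 7 letters have A appearing twice and S appearing 3 times, giving (7)!/(3!·2!) = 420.

420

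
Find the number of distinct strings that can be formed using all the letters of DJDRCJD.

The 7 letters of DJDRCJD have repeats: D appearing 3 times and J appearing twice.
The number of distinct arrangements is 7!/(3!·2!) = 5040/12 = 420.

420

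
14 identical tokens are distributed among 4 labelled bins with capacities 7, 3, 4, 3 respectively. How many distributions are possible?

Ignoring the caps, the number of non-negative solutions to x_1+…+x_4 = 14 is C(17,3) = 680.
Subtract solutions that violate a single cap (substitute x_i' = x_i − (cap_i+1)): x_1 ≥ 8 gives C(9,3) = 84; x_2 ≥ 4 gives C(13,3) = 286; x_3 ≥ 5 gives C(12,3) = 220; x_4 ≥ 4 gives C(13,3) = 286. Together 876.
Add back pairs where two caps are both exceeded: 10 + 4 + 10 + 56 + 84 + 56 = 220.
Subtract triples: 0 + 0 + 0 + 4 = 4.
By inclusion–exclusion the count is 680 − 876 + 220 − 4 = 20.

20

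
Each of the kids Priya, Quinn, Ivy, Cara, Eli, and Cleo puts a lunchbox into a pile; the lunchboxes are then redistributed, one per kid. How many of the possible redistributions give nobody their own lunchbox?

265

This is the derangement count D_6: permutations of 6 items with no fixed point.
By inclusion–exclusion this is Σ_{j=0}^{6} (−1)^j C(6,j)·(6−j)!.
Computing: 720 − 720 + 360 − 120 + 30 − 6 + 1 = 265.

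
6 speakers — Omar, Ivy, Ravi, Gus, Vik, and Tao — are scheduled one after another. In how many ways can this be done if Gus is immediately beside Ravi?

240

Glue Gus and Ravi into one block (2 internal orders), leaving 5 units to arrange in a row.
That gives 2 × 5! = 2 × 120 = 240.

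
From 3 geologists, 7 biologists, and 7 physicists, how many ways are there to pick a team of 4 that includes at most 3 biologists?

Split by how many biologists are chosen (0 through 3).
Sum: C(7,0)·C(10,4) + C(7,1)·C(10,3) + C(7,2)·C(10,2) + C(7,3)·C(10,1) = 210 + 840 + 945 + 350 = 2345.

2345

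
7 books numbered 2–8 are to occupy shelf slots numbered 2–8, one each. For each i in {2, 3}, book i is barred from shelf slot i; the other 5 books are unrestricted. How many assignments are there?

3720

Let Aᵢ (for i ∈ {2, 3}) be the placements that put book i in its forbidden shelf slot. Any j of these fix j positions, leaving (7−j)! ways to fill the rest, and there are C(2,j) ways to pick which j.
By inclusion–exclusion, the number of valid placements is Σ_{j=0}^{2} (−1)^j C(2,j)·(7−j)!.
Computing: 5040 − 1440 + 120 = 3720.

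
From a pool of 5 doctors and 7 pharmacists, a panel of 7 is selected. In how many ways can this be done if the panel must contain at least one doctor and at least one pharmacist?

Unrestricted: C(12,7) = 792 ways to pick any 7 of the 12.
Selections missing a whole group: no doctors → C(7,7) = 1; no pharmacists → C(5,7) = 0.
Both groups omitted at once is impossible, so 792 − 1 = 791.

791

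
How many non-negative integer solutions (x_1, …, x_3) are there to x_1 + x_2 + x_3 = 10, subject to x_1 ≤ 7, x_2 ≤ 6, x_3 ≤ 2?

15

Without the upper bounds there are C(12,2) = 66 ways to split 10 among 3 variables.
Subtract solutions that violate a single cap (substitute x_i' = x_i − (cap_i+1)): x_1 ≥ 8 gives C(4,2) = 6; x_2 ≥ 7 gives C(5,2) = 10; x_3 ≥ 3 gives C(9,2) = 36. Together 52.
Add back pairs where two caps are both exceeded: 0 + 0 + 1 = 1.
By inclusion–exclusion the count is 66 − 52 + 1 = 15.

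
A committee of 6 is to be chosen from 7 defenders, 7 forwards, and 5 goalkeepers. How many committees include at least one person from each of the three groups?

With no constraint there are C(19,6) = 27132 possible selections.
Selections missing a whole group: no defenders → C(12,6) = 924; no forwards → C(12,6) = 924; no goalkeepers → C(14,6) = 3003.
Add back selections omitting two groups (i.e. drawn from a single group): C(7,6) + C(7,6) + C(5,6) = 14.
By inclusion–exclusion: 27132 − 4851 + 14 = 22295.

22295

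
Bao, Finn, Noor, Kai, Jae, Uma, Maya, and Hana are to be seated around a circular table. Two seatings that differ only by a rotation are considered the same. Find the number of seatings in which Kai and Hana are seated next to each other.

1440

Treat {Kai, Hana} as one unit (2 internal orders) and seat the resulting 7 units around the table: (6)! circular arrangements.
So 2 × (6)! = 2 × 720 = 1440.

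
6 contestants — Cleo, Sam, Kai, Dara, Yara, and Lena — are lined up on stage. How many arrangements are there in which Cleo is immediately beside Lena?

240

Treat {Cleo, Lena} as a single unit. There are 5 units to order, and the pair itself can be ordered 2 ways.
That gives 2 × 5! = 2 × 120 = 240.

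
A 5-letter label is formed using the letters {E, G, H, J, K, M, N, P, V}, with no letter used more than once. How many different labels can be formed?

With no repetition, fill the 5 letters in order: 9 choices, then 8, down to 5.
9 × 8 × 7 × 6 × 5 = 15120.

15120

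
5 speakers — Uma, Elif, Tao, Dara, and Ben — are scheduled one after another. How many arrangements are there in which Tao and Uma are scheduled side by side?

48

Treat {Tao, Uma} as a single unit. There are 4 units to order, and the pair itself can be ordered 2 ways.
That gives 2 × 4! = 2 × 24 = 48.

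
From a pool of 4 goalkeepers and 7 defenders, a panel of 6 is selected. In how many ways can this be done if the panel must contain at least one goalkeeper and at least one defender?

455

With no constraint there are C(11,6) = 462 possible selections.
Selections missing a whole group: no goalkeepers → C(7,6) = 7; no defenders → C(4,6) = 0.
Both groups omitted at once is impossible, so 462 − 7 = 455.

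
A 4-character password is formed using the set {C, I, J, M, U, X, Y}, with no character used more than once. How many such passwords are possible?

840

Choose and order 4 of the 7 symbols: the first character has 7 options, the next 6, then 5, 4.
7 × 6 × 5 × 4 = 840.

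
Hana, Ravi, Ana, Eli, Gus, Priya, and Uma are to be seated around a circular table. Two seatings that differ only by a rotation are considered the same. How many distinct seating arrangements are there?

720

Fix one person's seat to break rotational symmetry; the remaining 6 people can be arranged in (6)! = 720 ways.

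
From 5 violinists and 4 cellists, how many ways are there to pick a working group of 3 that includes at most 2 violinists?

74

Split by how many violinists are chosen (0 through 2).
Sum: C(5,0)·C(4,3) + C(5,1)·C(4,2) + C(5,2)·C(4,1) = 4 + 30 + 40 = 74.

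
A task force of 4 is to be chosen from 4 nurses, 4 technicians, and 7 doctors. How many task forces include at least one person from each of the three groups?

672

Unrestricted: C(15,4) = 1365 ways to pick any 4 of the 15.
Subtract selections that omit an entire group: no nurses → C(11,4) = 330; no technicians → C(11,4) = 330; no doctors → C(8,4) = 70.
Add back selections omitting two groups (i.e. drawn from a single group): C(4,4) + C(4,4) + C(7,4) = 37.
By inclusion–exclusion: 1365 − 730 + 37 = 672.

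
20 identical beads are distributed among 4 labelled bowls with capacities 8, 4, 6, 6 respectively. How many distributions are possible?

By stars and bars, unrestricted non-negative solutions to x_1+…+x_4 = 20 number C(20+3,3) = 1771.
Subtract solutions that violate a single cap (substitute x_i' = x_i − (cap_i+1)): x_1 ≥ 9 gives C(14,3) = 364; x_2 ≥ 5 gives C(18,3) = 816; x_3 ≥ 7 gives C(16,3) = 560; x_4 ≥ 7 gives C(16,3) = 560. Together 2300.
Add back pairs where two caps are both exceeded: 84 + 35 + 35 + 165 + 165 + 84 = 568.
Subtract triples: 0 + 0 + 0 + 4 = 4.
By inclusion–exclusion the count is 1771 − 2300 + 568 − 4 = 35.

35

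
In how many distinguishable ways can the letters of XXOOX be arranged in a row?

10

The 5 letters of XXOOX have repeats: O appearing twice and X appearing 3 times.
The number of distinct arrangements is 5!/(3!·2!) = 120/12 = 10.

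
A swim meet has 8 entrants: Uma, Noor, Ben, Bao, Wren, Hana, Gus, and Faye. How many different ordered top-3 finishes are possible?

336

There are 8 choices for 1st place, 7 for 2nd, and 6 for 3rd.
That gives 8 × 7 × 6 = 336.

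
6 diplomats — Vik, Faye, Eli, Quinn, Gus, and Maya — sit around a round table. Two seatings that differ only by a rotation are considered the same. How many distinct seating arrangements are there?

Seat Vik anywhere (absorbing the rotational symmetry), then permute the other 5: (5)! = 120.

120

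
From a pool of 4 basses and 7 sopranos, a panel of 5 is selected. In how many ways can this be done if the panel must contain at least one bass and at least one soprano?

Total 5-person selections from all 11: C(11,5) = 462.
Subtract selections that omit an entire group: no basses → C(7,5) = 21; no sopranos → C(4,5) = 0.
Both groups omitted at once is impossible, so 462 − 21 = 441.

441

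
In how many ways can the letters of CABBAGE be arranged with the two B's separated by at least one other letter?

900

Total arrangements of CABBAGE: 7!/(2!·2!) = 1260.
Arrangements with the B's together: treat BB as one letter, giving (6)!/(2!) = 360.
Hence 1260 − 360 = 900.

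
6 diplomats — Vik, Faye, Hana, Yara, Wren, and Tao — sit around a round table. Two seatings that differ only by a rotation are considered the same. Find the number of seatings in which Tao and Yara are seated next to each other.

48

Glue Tao and Yara into a block (2 internal orders). Seating 5 units around a circle gives (4)! arrangements.
So 2 × (4)! = 2 × 24 = 48.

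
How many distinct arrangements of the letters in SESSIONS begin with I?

With the first slot taken by I, it remains to arrange the other 7 letters (SESSONS).
Those 7 letters have S appearing 4 times, giving (7)!/(4!) = 210.

210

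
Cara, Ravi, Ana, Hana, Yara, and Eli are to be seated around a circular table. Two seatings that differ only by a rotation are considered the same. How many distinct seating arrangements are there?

120

Fix one person's seat to break rotational symmetry; the remaining 5 people can be arranged in (5)! = 120 ways.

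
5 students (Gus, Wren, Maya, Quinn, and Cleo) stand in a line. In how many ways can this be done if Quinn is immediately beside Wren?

48

Glue Quinn and Wren into one block (2 internal orders), leaving 4 units to arrange in a row.
That gives 2 × 4! = 2 × 24 = 48.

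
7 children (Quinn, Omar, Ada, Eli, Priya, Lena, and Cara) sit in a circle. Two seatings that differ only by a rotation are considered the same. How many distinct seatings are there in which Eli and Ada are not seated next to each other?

Without the restriction there are (6)! = 720 seatings.
Those with Eli next to Ada: fuse the pair into one unit and seat 6 units around a circle — 2·(5)! = 240.
Subtracting, 720 − 240 = 480.

480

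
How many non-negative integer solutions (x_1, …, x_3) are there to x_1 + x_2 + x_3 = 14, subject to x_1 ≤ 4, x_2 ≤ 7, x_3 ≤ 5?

6

Without the upper bounds there are C(16,2) = 120 ways to split 14 among 3 variables.
Subtract solutions that violate a single cap (substitute x_i' = x_i − (cap_i+1)): x_1 ≥ 5 gives C(11,2) = 55; x_2 ≥ 8 gives C(8,2) = 28; x_3 ≥ 6 gives C(10,2) = 45. Together 128.
Add back pairs where two caps are both exceeded: 3 + 10 + 1 = 14.
By inclusion–exclusion the count is 120 − 128 + 14 = 6.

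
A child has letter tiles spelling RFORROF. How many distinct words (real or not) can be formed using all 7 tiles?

210

RFORROF has 7 letters with F appearing twice, O appearing twice, and R appearing 3 times.
The number of distinct arrangements is 7!/(3!·2!·2!) = 5040/24 = 210.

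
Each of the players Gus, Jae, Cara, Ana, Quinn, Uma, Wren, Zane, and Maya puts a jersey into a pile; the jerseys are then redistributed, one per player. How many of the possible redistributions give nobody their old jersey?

Count assignments avoiding every fixed point. For any j of the 9 players fixed to their old jersey, the other 9−j can be arranged in (9−j)! ways.
By inclusion–exclusion this is Σ_{j=0}^{9} (−1)^j C(9,j)·(9−j)!.
Computing: 362880 − 362880 + 181440 − 60480 + 15120 − 3024 + 504 − 72 + 9 − 1 = 133496.

133496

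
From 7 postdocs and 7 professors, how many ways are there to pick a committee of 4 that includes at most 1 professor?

280

Split by how many professors are chosen (0 through 1).
Sum: C(7,0)·C(7,4) + C(7,1)·C(7,3) = 35 + 245 = 280.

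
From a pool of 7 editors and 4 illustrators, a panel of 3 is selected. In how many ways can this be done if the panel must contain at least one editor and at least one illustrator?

126

Unrestricted: C(11,3) = 165 ways to pick any 3 of the 11.
Subtract selections that omit an entire group: no editors → C(4,3) = 4; no illustrators → C(7,3) = 35.
Both groups omitted at once is impossible, so 165 − 39 = 126.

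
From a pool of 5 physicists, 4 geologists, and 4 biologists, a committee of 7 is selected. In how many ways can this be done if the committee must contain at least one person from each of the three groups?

1636

With no constraint there are C(13,7) = 1716 possible selections.
Subtract selections that omit an entire group: no physicists → C(8,7) = 8; no geologists → C(9,7) = 36; no biologists → C(9,7) = 36.
Add back selections omitting two groups (i.e. drawn from a single group): C(5,7) + C(4,7) + C(4,7) = 0.
By inclusion–exclusion: 1716 − 80 + 0 = 1636.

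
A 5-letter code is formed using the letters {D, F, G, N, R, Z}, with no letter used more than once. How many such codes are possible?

720

With no repetition, fill the 5 letters in order: 6 choices, then 5, down to 2.
That product is 6 × 5 × 4 × 3 × 2 = 720.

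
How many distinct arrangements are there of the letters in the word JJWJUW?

JJWJUW has 6 letters with J appearing 3 times and W appearing twice.
So there are 6! / (3!·2!) = 60 distinguishable arrangements.

60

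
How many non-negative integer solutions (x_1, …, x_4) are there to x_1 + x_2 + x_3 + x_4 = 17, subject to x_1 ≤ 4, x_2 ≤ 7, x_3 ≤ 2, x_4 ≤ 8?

Ignoring the caps, the number of non-negative solutions to x_1+…+x_4 = 17 is C(20,3) = 1140.
Subtract solutions that violate a single cap (substitute x_i' = x_i − (cap_i+1)): x_1 ≥ 5 gives C(15,3) = 455; x_2 ≥ 8 gives C(12,3) = 220; x_3 ≥ 3 gives C(17,3) = 680; x_4 ≥ 9 gives C(11,3) = 165. Together 1520.
Add back pairs where two caps are both exceeded: 35 + 220 + 20 + 84 + 1 + 56 = 416.
Subtract triples: 4 + 0 + 1 + 0 = 5.
By inclusion–exclusion the count is 1140 − 1520 + 416 − 5 = 31.

31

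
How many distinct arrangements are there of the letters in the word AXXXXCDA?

840

Letter multiplicities in AXXXXCDA: A×2, C×1, D×1, X×4.
The number of distinct arrangements is 8!/(4!·2!) = 40320/48 = 840.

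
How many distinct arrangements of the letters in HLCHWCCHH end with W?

280

With the last slot taken by W, it remains to arrange the other 8 letters (HLCHCCHH).
Those 8 letters have C appearing 3 times and H appearing 4 times, giving (8)!/(4!·3!) = 280.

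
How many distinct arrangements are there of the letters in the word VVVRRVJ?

The 7 letters of VVVRRVJ have repeats: R appearing twice and V appearing 4 times.
Dividing 7! = 5040 by 4!·2! = 48 for the repeated letters gives 105.

105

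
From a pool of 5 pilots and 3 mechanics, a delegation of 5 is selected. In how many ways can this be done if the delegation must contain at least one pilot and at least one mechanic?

55

Unrestricted: C(8,5) = 56 ways to pick any 5 of the 8.
Selections missing a whole group: no pilots → C(3,5) = 0; no mechanics → C(5,5) = 1.
Both groups omitted at once is impossible, so 56 − 1 = 55.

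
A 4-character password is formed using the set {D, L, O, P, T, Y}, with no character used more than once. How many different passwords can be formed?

360

With no repetition, fill the 4 characters in order: 6 choices, then 5, down to 3.
6 × 5 × 4 × 3 = 360.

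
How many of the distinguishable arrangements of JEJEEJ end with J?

10

With the last slot taken by J, it remains to arrange the other 5 letters (EJEEJ).
Those 5 letters have E appearing 3 times and J appearing twice, giving (5)!/(3!·2!) = 10.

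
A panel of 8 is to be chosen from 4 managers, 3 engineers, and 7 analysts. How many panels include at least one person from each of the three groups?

2793

Unrestricted: C(14,8) = 3003 ways to pick any 8 of the 14.
Subtract selections that omit an entire group: no managers → C(10,8) = 45; no engineers → C(11,8) = 165; no analysts → C(7,8) = 0.
Add back selections omitting two groups (i.e. drawn from a single group): C(4,8) + C(3,8) + C(7,8) = 0.
By inclusion–exclusion: 3003 − 210 + 0 = 2793.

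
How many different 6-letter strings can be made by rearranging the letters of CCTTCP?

CCTTCP has 6 letters with C appearing 3 times and T appearing twice.
So there are 6! / (3!·2!) = 60 distinguishable arrangements.

60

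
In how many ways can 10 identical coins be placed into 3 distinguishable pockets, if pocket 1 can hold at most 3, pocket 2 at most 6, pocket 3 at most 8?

By stars and bars, unrestricted non-negative solutions to x_1+…+x_3 = 10 number C(10+2,2) = 66.
Subtract solutions that violate a single cap (substitute x_i' = x_i − (cap_i+1)): x_1 ≥ 4 gives C(8,2) = 28; x_2 ≥ 7 gives C(5,2) = 10; x_3 ≥ 9 gives C(3,2) = 3. Together 41.
No two caps can be exceeded simultaneously, so the pair terms are all 0.
By inclusion–exclusion the count is 66 − 41 + 0 = 25.

25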